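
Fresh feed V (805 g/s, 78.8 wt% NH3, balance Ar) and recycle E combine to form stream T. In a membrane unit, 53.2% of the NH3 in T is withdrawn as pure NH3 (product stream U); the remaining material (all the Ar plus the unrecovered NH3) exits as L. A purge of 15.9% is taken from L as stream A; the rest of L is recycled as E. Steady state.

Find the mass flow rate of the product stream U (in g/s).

556.5 g/s

NH3 in T: m_A = 805×0.788 + (1−0.159)·(1−0.532)·m_A, so m_A = 634.34/0.6064 = 1046.1 g/s.
Product U = 0.532×1046.1 = 556.5 g/s.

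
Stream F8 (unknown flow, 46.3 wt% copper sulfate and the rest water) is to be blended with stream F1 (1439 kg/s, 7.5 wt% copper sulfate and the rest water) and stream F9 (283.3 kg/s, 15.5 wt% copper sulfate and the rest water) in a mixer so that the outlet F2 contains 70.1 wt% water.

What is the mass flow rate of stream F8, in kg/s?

Let F8 be the unknown flow. Total out = 1722.3 + F8.
water balance: 1570.5 + 0.537·F8 = 0.701·(1722.3 + F8)
(0.537 − 0.701)·F8 = 0.701×1722.3 − 1570.5 = -363.13
F8 = -363.13 / -0.164 = 2214.2 kg/s

2214 kg/s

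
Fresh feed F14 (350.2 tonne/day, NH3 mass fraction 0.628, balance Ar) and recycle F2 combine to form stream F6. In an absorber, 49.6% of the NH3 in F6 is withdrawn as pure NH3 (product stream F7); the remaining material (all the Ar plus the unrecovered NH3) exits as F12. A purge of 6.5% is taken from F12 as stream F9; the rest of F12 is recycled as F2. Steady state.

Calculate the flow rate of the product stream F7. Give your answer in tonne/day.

206.3 tonne/day

NH3 in F6: m_A = 350.2×0.628 + (1−0.065)·(1−0.496)·m_A, so m_A = 219.93/0.5288 = 415.93 tonne/day.
Product F7 = 0.496×415.93 = 206.3 tonne/day.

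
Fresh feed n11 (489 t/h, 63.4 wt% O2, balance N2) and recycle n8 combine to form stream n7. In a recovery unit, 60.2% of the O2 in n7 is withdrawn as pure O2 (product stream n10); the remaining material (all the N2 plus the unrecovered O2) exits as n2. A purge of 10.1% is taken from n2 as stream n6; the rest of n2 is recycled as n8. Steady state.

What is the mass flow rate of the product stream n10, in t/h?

290.6 t/h

O2 in n7: m_A = 489×0.634 + (1−0.101)·(1−0.602)·m_A, so m_A = 310.03/0.6422 = 482.76 t/h.
Product n10 = 0.602×482.76 = 290.62 t/h.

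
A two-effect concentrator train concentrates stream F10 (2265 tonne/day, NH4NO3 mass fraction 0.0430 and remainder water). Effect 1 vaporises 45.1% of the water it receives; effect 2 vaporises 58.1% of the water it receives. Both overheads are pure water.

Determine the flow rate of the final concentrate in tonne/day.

596 tonne/day

water in feed = 2265×0.957 = 2167.6 tonne/day.
After stage 1: water left = (1−0.451)×2167.6 = 1190; stream total = 1287.4 tonne/day.
After stage 2: water left = (1−0.581)×1190 = 498.62; final concentrate = 596.01 tonne/day.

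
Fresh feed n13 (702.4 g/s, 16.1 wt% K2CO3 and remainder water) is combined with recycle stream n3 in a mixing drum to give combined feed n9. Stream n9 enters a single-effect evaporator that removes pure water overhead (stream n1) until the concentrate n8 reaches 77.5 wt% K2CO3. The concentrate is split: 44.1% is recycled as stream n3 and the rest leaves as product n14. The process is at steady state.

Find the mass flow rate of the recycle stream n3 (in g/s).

115.1 g/s

Overall K2CO3 balance (none leaves overhead): K2CO3 in fresh feed = K2CO3 in product, i.e. 702.4×0.161 = (1−0.441)·n8·0.775.
n8 = 113.09/(0.775×0.559) = 261.03 g/s.
Recycle n3 = 0.441×261.03 = 115.12 g/s.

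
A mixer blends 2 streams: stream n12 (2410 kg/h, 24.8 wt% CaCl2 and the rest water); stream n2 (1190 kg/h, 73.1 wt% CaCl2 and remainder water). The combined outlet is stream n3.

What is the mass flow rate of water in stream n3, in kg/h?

water out = water in = 2410×0.752 + 1190×0.269 = 2132.4 kg/h.

2132 kg/h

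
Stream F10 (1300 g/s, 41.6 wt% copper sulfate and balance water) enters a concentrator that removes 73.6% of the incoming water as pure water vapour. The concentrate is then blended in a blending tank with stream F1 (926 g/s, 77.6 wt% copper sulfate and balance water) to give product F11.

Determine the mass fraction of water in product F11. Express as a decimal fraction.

Vapour removed = 0.736×0.584×1300 = 558.77 g/s; concentrate = 741.23 g/s.
water reaching the mixer = 200.43 (from concentrate) + 926×0.224 = 407.85 g/s.
Product flow = 741.23 + 926 = 1667.2 g/s; water fraction = 0.245.

0.245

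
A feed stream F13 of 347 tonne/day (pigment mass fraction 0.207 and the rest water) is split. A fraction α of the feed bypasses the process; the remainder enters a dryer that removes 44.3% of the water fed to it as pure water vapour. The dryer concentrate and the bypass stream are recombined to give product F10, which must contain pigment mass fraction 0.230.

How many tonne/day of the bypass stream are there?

All 347×0.207 = 71.829 tonne/day of pigment reaches F10, so F10 = 71.829/0.230 = 312.3 tonne/day and vapour = 34.7 tonne/day.
The evaporator receives (1−α)·347 of feed at 0.793 water and removes 0.443 of that water:
0.443×0.793×(1−α)×347 = 34.7
(1−α) = 34.7/121.9 = 0.2847;  α = 0.7153.
Bypass flow = 0.7153×347 = 248.22 tonne/day.

248.2 tonne/day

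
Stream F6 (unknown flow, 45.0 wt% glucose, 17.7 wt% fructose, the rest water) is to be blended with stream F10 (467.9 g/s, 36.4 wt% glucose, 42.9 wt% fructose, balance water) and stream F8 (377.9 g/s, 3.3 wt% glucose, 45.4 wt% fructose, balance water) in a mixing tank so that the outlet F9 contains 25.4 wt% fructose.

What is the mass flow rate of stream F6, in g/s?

2045 g/s

Let F6 be the unknown flow. Total out = 845.8 + F6.
fructose balance: 372.3 + 0.177·F6 = 0.254·(845.8 + F6)
(0.177 − 0.254)·F6 = 0.254×845.8 − 372.3 = -157.46
F6 = -157.46 / -0.077 = 2045 g/s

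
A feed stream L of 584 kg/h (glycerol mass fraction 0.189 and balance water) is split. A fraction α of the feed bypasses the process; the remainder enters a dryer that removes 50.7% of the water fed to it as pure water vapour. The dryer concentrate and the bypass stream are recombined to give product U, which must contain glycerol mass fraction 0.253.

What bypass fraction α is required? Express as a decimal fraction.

0.385

All 584×0.189 = 110.38 kg/h of glycerol reaches U, so U = 110.38/0.253 = 436.27 kg/h and vapour = 147.73 kg/h.
The evaporator receives (1−α)·584 of feed at 0.811 water and removes 0.507 of that water:
0.507×0.811×(1−α)×584 = 147.73
(1−α) = 147.73/240.13 = 0.6152;  α = 0.3848.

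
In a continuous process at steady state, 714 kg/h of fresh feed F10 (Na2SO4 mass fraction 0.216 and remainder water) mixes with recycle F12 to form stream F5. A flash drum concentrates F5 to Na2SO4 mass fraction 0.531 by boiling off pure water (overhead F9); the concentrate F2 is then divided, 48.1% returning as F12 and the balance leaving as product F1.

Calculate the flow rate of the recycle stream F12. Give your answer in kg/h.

269.2 kg/h

Overall Na2SO4 balance (none leaves overhead): Na2SO4 in fresh feed = Na2SO4 in product, i.e. 714×0.216 = (1−0.481)·F2·0.531.
F2 = 154.22/(0.531×0.519) = 559.62 kg/h.
Recycle F12 = 0.481×559.62 = 269.18 kg/h.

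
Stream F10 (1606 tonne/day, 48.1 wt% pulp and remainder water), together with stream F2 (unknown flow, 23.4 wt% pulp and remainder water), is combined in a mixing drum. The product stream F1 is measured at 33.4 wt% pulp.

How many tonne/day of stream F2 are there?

Let F2 be the unknown flow. Total out = 1606 + F2.
pulp balance: 772.49 + 0.234·F2 = 0.334·(1606 + F2)
(0.234 − 0.334)·F2 = 0.334×1606 − 772.49 = -236.08
F2 = -236.08 / -0.100 = 2360.8 tonne/day

2361 tonne/day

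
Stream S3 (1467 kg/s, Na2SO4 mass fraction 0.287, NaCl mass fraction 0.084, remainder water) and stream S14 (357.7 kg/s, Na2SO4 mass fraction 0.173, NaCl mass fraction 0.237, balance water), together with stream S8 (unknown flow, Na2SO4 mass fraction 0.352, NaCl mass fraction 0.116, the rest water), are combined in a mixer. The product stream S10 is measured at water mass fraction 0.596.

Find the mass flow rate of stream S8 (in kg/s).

Let S8 be the unknown flow. Total out = 1824.7 + S8.
water balance: 1133.8 + 0.532·S8 = 0.596·(1824.7 + S8)
(0.532 − 0.596)·S8 = 0.596×1824.7 − 1133.8 = -46.265
S8 = -46.265 / -0.064 = 722.89 kg/s

722.9 kg/s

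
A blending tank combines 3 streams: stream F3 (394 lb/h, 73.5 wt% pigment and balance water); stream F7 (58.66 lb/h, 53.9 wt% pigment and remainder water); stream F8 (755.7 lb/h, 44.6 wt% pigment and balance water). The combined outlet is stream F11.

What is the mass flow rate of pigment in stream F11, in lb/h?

pigment out = pigment in = 394×0.735 + 58.66×0.539 + 755.7×0.446 = 658.25 lb/h.

658.2 lb/h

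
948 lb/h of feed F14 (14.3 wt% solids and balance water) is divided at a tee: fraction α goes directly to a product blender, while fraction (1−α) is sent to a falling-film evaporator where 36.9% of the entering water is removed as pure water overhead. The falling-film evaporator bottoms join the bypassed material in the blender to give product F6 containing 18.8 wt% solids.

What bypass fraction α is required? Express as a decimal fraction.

All 948×0.143 = 135.56 lb/h of solids reaches F6, so F6 = 135.56/0.188 = 721.09 lb/h and vapour = 226.91 lb/h.
The evaporator receives (1−α)·948 of feed at 0.857 water and removes 0.369 of that water:
0.369×0.857×(1−α)×948 = 226.91
(1−α) = 226.91/299.79 = 0.7569;  α = 0.2431.

0.243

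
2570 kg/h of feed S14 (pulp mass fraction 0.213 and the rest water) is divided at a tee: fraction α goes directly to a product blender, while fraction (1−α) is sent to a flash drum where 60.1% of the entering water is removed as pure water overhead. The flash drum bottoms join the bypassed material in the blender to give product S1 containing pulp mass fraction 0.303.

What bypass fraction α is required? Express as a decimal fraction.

0.372

All 2570×0.213 = 547.41 kg/h of pulp reaches S1, so S1 = 547.41/0.303 = 1806.6 kg/h and vapour = 763.37 kg/h.
The evaporator receives (1−α)·2570 of feed at 0.787 water and removes 0.601 of that water:
0.601×0.787×(1−α)×2570 = 763.37
(1−α) = 763.37/1215.6 = 0.6280;  α = 0.3720.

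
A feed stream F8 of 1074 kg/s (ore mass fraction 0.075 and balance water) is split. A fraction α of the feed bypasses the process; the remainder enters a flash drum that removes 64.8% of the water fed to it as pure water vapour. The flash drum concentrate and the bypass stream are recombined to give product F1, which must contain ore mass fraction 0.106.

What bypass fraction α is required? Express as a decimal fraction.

All 1074×0.075 = 80.55 kg/s of ore reaches F1, so F1 = 80.55/0.106 = 759.91 kg/s and vapour = 314.09 kg/s.
The evaporator receives (1−α)·1074 of feed at 0.925 water and removes 0.648 of that water:
0.648×0.925×(1−α)×1074 = 314.09
(1−α) = 314.09/643.76 = 0.4879;  α = 0.5121.

0.512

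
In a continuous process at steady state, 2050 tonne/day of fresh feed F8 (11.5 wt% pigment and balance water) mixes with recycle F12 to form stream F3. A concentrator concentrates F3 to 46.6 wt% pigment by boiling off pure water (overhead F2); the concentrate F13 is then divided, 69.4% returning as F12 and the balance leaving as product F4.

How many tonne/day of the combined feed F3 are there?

Overall pigment balance (none leaves overhead): pigment in fresh feed = pigment in product, i.e. 2050×0.115 = (1−0.694)·F13·0.466.
F13 = 235.75/(0.466×0.306) = 1653.3 tonne/day.
Recycle F12 = 0.694×1653.3 = 1147.4 tonne/day.
Combined feed F3 = 2050 + 1147.4 = 3197.4 tonne/day.

3197 tonne/day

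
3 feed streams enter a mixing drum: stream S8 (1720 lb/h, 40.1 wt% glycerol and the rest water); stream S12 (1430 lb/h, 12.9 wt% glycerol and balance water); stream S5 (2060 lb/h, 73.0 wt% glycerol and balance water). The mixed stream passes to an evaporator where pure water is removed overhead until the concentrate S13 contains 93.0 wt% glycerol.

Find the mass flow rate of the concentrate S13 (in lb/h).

glycerol entering = 1720×0.401 + 1430×0.129 + 2060×0.730 = 2378 lb/h.
All glycerol reports to S13, so S13 = 2378/0.930 = 2557 lb/h.

2557 lb/h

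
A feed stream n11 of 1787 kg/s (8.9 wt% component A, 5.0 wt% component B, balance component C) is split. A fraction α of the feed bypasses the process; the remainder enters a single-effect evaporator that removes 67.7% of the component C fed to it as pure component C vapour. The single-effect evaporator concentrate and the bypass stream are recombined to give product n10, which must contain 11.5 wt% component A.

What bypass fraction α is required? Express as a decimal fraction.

0.612

All 1787×0.089 = 159.04 kg/s of component A reaches n10, so n10 = 159.04/0.115 = 1383 kg/s and vapour = 404.02 kg/s.
The evaporator receives (1−α)·1787 of feed at 0.861 component C and removes 0.677 of that component C:
0.677×0.861×(1−α)×1787 = 404.02
(1−α) = 404.02/1041.6 = 0.3879;  α = 0.6121.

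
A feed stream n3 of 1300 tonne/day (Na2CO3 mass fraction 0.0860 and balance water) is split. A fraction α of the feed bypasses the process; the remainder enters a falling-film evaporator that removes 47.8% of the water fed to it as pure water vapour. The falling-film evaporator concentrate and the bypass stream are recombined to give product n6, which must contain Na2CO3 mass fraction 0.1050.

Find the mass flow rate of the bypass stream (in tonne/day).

All 1300×0.086 = 111.8 tonne/day of Na2CO3 reaches n6, so n6 = 111.8/0.105 = 1064.8 tonne/day and vapour = 235.24 tonne/day.
The evaporator receives (1−α)·1300 of feed at 0.914 water and removes 0.478 of that water:
0.478×0.914×(1−α)×1300 = 235.24
(1−α) = 235.24/567.96 = 0.4142;  α = 0.5858.
Bypass flow = 0.5858×1300 = 761.56 tonne/day.

761.6 tonne/day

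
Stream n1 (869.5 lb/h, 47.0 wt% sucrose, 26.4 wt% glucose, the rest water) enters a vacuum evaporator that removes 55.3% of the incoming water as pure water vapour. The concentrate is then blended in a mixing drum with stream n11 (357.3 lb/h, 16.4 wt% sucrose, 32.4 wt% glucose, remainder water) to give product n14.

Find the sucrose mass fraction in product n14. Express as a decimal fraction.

Vapour removed = 0.553×0.266×869.5 = 127.9 lb/h; concentrate = 741.6 lb/h.
sucrose reaching the mixer = 408.66 (from concentrate) + 357.3×0.164 = 467.26 lb/h.
Product flow = 741.6 + 357.3 = 1098.9 lb/h; sucrose fraction = 0.425.

0.425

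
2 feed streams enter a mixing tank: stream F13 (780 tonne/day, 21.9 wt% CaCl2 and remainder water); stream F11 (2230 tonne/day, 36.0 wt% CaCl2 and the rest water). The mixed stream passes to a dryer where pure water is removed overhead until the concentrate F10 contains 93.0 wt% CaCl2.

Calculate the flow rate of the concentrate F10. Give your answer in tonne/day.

CaCl2 entering = 780×0.219 + 2230×0.360 = 973.62 tonne/day.
All CaCl2 reports to F10, so F10 = 973.62/0.930 = 1046.9 tonne/day.

1047 tonne/day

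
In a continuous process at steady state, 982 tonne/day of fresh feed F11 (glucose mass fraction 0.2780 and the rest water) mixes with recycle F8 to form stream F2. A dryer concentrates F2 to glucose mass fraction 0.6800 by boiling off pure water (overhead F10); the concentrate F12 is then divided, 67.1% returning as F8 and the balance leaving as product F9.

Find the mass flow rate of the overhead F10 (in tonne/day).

Overall glucose balance (none leaves overhead): glucose in fresh feed = glucose in product, i.e. 982×0.278 = (1−0.671)·F12·0.680.
F12 = 273/(0.680×0.329) = 1220.3 tonne/day.
Recycle F8 = 0.671×1220.3 = 818.79 tonne/day.
Combined feed F2 = 982 + 818.79 = 1800.8 tonne/day.
Overhead F10 = F2 − F12 = 1800.8 − 1220.3 = 580.54 tonne/day.

580.5 tonne/day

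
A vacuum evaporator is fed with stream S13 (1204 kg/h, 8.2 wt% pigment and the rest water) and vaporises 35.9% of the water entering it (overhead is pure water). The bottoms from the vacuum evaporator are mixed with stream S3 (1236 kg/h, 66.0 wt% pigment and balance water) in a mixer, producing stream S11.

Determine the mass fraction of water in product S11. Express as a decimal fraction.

0.552

Vapour removed = 0.359×0.918×1204 = 396.79 kg/h; concentrate = 807.21 kg/h.
water reaching the mixer = 708.48 (from concentrate) + 1236×0.340 = 1128.7 kg/h.
Product flow = 807.21 + 1236 = 2043.2 kg/h; water fraction = 0.552.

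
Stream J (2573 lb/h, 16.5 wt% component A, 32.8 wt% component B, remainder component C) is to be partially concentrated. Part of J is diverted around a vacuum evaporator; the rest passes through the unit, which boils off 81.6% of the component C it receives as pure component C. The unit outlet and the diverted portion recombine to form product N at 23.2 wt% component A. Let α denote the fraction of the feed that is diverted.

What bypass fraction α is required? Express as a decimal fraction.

0.302

All 2573×0.165 = 424.55 lb/h of component A reaches N, so N = 424.55/0.232 = 1829.9 lb/h and vapour = 743.06 lb/h.
The evaporator receives (1−α)·2573 of feed at 0.507 component C and removes 0.816 of that component C:
0.816×0.507×(1−α)×2573 = 743.06
(1−α) = 743.06/1064.5 = 0.6981;  α = 0.3019.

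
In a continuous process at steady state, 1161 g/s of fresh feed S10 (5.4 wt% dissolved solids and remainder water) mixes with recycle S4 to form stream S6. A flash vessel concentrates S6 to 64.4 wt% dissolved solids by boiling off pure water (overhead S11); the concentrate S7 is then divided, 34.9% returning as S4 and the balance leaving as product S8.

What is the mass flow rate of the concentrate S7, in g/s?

Overall dissolved solids balance (none leaves overhead): dissolved solids in fresh feed = dissolved solids in product, i.e. 1161×0.054 = (1−0.349)·S7·0.644.
S7 = 62.694/(0.644×0.651) = 149.54 g/s.

149.5 g/s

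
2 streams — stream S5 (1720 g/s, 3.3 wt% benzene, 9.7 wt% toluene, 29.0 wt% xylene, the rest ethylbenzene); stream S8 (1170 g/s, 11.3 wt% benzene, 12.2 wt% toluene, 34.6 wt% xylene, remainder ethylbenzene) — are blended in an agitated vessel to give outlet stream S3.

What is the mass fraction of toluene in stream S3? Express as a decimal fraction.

Total flow out = 1720 + 1170 = 2890 g/s.
toluene in = 1720×0.097 + 1170×0.122 = 309.58 g/s.
toluene mass fraction in S3 = 309.58/2890 = 0.107.

0.107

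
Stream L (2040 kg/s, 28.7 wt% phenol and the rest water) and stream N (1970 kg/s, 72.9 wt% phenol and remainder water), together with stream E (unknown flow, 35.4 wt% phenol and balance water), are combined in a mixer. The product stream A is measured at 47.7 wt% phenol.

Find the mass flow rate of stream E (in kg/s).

Let E be the unknown flow. Total out = 4010 + E.
phenol balance: 2021.6 + 0.354·E = 0.477·(4010 + E)
(0.354 − 0.477)·E = 0.477×4010 − 2021.6 = -108.84
E = -108.84 / -0.123 = 884.88 kg/s

884.9 kg/s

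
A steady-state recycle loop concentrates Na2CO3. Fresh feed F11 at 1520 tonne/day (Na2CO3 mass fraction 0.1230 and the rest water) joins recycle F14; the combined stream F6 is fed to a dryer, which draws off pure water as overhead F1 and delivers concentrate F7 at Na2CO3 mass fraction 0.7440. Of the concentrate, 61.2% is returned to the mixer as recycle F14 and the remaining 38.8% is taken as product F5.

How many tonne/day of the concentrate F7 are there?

Overall Na2CO3 balance (none leaves overhead): Na2CO3 in fresh feed = Na2CO3 in product, i.e. 1520×0.123 = (1−0.612)·F7·0.744.
F7 = 186.96/(0.744×0.388) = 647.66 tonne/day.

647.7 tonne/day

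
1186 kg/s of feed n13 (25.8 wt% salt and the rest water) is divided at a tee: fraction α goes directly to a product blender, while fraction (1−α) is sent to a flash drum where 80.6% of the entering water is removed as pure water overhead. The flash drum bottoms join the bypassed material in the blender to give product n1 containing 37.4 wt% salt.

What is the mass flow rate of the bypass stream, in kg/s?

All 1186×0.258 = 305.99 kg/s of salt reaches n1, so n1 = 305.99/0.374 = 818.15 kg/s and vapour = 367.85 kg/s.
The evaporator receives (1−α)·1186 of feed at 0.742 water and removes 0.806 of that water:
0.806×0.742×(1−α)×1186 = 367.85
(1−α) = 367.85/709.29 = 0.5186;  α = 0.4814.
Bypass flow = 0.4814×1186 = 570.92 kg/s.

570.9 kg/s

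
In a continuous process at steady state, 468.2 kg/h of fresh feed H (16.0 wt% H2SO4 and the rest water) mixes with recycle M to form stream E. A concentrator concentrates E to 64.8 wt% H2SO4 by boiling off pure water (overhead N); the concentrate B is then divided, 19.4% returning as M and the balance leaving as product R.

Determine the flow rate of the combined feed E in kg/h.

496 kg/h

Overall H2SO4 balance (none leaves overhead): H2SO4 in fresh feed = H2SO4 in product, i.e. 468.2×0.160 = (1−0.194)·B·0.648.
B = 74.912/(0.648×0.806) = 143.43 kg/h.
Recycle M = 0.194×143.43 = 27.826 kg/h.
Combined feed E = 468.2 + 27.826 = 496.03 kg/h.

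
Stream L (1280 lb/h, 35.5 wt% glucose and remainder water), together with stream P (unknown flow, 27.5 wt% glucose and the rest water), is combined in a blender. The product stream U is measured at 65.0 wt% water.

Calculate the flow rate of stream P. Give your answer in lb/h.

Let P be the unknown flow. Total out = 1280 + P.
water balance: 825.6 + 0.725·P = 0.650·(1280 + P)
(0.725 − 0.650)·P = 0.650×1280 − 825.6 = 6.4
P = 6.4 / 0.075 = 85.333 lb/h

85.33 lb/h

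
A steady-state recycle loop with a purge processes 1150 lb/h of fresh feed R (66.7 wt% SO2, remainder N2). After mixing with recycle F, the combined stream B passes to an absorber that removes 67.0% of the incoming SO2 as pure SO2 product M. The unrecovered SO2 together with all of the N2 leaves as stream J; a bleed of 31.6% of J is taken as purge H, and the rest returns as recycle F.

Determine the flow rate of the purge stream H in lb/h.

N2 enters only via R and leaves only via the purge: 1150×0.333 = 0.316×(N2 in J), and the absorber passes all N2, so N2 in B = N2 in J = 1211.9 lb/h.
SO2 in B: m_A = 1150×0.667 + (1−0.316)·(1−0.670)·m_A, so m_A = 767.05/0.7743 = 990.66 lb/h.
J = (1−0.670)×990.66 + 1211.9 = 1538.8 lb/h.
Purge H = 0.316×1538.8 = 486.26 lb/h.

486.3 lb/h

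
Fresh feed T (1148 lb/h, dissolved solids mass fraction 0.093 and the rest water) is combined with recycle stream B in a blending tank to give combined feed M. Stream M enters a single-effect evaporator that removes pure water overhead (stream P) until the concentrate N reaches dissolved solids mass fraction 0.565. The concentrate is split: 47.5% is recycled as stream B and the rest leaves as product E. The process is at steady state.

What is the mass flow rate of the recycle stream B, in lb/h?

171 lb/h

Overall dissolved solids balance (none leaves overhead): dissolved solids in fresh feed = dissolved solids in product, i.e. 1148×0.093 = (1−0.475)·N·0.565.
N = 106.76/(0.565×0.525) = 359.93 lb/h.
Recycle B = 0.475×359.93 = 170.97 lb/h.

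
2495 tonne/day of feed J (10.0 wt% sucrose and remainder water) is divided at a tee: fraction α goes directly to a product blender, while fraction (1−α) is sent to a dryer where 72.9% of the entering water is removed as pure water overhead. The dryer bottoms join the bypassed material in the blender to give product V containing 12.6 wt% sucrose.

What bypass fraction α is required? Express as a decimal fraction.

All 2495×0.100 = 249.5 tonne/day of sucrose reaches V, so V = 249.5/0.126 = 1980.2 tonne/day and vapour = 514.84 tonne/day.
The evaporator receives (1−α)·2495 of feed at 0.900 water and removes 0.729 of that water:
0.729×0.900×(1−α)×2495 = 514.84
(1−α) = 514.84/1637 = 0.3145;  α = 0.6855.

0.685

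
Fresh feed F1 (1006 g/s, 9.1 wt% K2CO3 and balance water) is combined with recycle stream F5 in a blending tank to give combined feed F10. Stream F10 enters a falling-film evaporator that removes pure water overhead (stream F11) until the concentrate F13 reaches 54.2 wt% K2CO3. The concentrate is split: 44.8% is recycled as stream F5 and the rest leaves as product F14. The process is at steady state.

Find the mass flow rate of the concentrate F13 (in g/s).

306 g/s

Overall K2CO3 balance (none leaves overhead): K2CO3 in fresh feed = K2CO3 in product, i.e. 1006×0.091 = (1−0.448)·F13·0.542.
F13 = 91.546/(0.542×0.552) = 305.99 g/s.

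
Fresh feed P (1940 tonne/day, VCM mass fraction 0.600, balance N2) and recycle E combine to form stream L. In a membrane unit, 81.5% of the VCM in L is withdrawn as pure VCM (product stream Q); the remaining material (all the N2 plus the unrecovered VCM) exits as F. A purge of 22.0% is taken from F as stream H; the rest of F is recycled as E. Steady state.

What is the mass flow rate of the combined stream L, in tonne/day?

4888 tonne/day

N2 enters only via P and leaves only via the purge: 1940×0.400 = 0.220×(N2 in F), and the membrane unit passes all N2, so N2 in L = N2 in F = 3527.3 tonne/day.
VCM in L: m_A = 1940×0.600 + (1−0.220)·(1−0.815)·m_A, so m_A = 1164/0.8557 = 1360.3 tonne/day.
L = 1360.3 + 3527.3 = 4887.6 tonne/day.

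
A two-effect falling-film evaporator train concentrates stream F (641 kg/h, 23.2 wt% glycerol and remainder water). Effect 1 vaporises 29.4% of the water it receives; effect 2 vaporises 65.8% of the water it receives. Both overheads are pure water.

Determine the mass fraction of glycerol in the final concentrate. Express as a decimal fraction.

water in feed = 641×0.768 = 492.29 kg/h.
After stage 1: water left = (1−0.294)×492.29 = 347.56; stream total = 496.27 kg/h.
After stage 2: water left = (1−0.658)×347.56 = 118.86; final concentrate = 267.58 kg/h.
glycerol fraction = 148.71/267.58 = 0.5558.

0.5558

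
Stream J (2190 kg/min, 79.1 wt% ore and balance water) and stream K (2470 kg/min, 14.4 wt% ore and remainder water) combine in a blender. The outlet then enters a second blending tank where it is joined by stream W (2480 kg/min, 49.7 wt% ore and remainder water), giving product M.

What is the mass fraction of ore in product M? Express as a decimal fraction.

Overall, product flow = 7140 kg/min.
ore in = 2190×0.791 + 2470×0.144 + 2480×0.497 = 3320.5 kg/min.
ore fraction in M = 0.465.

0.465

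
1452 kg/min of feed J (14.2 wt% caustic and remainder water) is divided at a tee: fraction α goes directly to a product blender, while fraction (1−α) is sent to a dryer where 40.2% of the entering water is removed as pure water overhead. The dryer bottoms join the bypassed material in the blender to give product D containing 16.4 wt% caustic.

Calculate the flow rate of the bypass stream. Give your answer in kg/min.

887.3 kg/min

All 1452×0.142 = 206.18 kg/min of caustic reaches D, so D = 206.18/0.164 = 1257.2 kg/min and vapour = 194.78 kg/min.
The evaporator receives (1−α)·1452 of feed at 0.858 water and removes 0.402 of that water:
0.402×0.858×(1−α)×1452 = 194.78
(1−α) = 194.78/500.82 = 0.3889;  α = 0.6111.
Bypass flow = 0.6111×1452 = 887.28 kg/min.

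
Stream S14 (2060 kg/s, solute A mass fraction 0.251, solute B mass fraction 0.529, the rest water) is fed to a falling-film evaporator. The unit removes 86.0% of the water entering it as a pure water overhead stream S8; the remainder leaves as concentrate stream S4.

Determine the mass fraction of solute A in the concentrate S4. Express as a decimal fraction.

solute A is not removed: 2060×0.251 = 517.06 kg/s of solute A enters S4.
water entering = 2060×0.220 = 453.2 kg/s; overhead removed = 0.860×453.2 = 389.75 kg/s.
Concentrate = 2060 − 389.75 = 1670.2 kg/s.
Mass fraction = 517.06/1670.2 = 0.310.

0.310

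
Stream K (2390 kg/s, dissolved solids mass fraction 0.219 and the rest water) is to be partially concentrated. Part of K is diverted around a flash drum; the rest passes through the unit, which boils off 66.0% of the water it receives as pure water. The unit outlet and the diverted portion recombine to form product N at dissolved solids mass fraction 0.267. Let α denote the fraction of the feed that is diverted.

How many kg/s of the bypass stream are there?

1556 kg/s

All 2390×0.219 = 523.41 kg/s of dissolved solids reaches N, so N = 523.41/0.267 = 1960.3 kg/s and vapour = 429.66 kg/s.
The evaporator receives (1−α)·2390 of feed at 0.781 water and removes 0.660 of that water:
0.660×0.781×(1−α)×2390 = 429.66
(1−α) = 429.66/1231.9 = 0.3488;  α = 0.6512.
Bypass flow = 0.6512×2390 = 1556.4 kg/s.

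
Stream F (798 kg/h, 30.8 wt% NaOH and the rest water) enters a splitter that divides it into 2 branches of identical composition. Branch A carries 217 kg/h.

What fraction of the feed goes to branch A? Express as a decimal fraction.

Fraction to A = 217/798 = 0.2719.

0.272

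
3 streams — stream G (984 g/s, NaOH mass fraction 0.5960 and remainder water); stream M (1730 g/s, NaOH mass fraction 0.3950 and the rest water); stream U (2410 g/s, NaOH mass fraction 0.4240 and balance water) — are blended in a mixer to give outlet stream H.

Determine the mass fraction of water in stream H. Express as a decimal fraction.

0.5528

Total flow out = 984 + 1730 + 2410 = 5124 g/s.
water in = 984×0.404 + 1730×0.605 + 2410×0.576 = 2832.3 g/s.
water mass fraction in H = 2832.3/5124 = 0.5528.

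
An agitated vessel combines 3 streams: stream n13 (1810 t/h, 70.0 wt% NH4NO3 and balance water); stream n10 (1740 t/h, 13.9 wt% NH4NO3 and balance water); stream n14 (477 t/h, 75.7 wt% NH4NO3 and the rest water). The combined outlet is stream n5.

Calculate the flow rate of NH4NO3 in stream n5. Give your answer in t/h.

1870 t/h

NH4NO3 out = NH4NO3 in = 1810×0.700 + 1740×0.139 + 477×0.757 = 1869.9 t/h.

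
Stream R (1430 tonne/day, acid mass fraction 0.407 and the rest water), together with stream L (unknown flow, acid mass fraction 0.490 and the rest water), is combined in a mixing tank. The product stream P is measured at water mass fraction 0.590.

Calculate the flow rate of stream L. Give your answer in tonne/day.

53.63 tonne/day

Let L be the unknown flow. Total out = 1430 + L.
water balance: 847.99 + 0.510·L = 0.590·(1430 + L)
(0.510 − 0.590)·L = 0.590×1430 − 847.99 = -4.29
L = -4.29 / -0.080 = 53.625 tonne/day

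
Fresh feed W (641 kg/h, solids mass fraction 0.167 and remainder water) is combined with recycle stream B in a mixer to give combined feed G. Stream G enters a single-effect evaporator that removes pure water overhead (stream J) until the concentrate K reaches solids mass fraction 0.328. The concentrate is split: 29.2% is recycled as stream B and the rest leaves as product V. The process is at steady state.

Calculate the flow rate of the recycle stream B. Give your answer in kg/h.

Overall solids balance (none leaves overhead): solids in fresh feed = solids in product, i.e. 641×0.167 = (1−0.292)·K·0.328.
K = 107.05/(0.328×0.708) = 460.96 kg/h.
Recycle B = 0.292×460.96 = 134.6 kg/h.

134.6 kg/h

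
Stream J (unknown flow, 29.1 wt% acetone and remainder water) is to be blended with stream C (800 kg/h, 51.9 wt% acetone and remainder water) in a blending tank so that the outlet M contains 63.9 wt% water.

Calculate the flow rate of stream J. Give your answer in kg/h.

Let J be the unknown flow. Total out = 800 + J.
water balance: 384.8 + 0.709·J = 0.639·(800 + J)
(0.709 − 0.639)·J = 0.639×800 − 384.8 = 126.4
J = 126.4 / 0.070 = 1805.7 kg/h

1806 kg/h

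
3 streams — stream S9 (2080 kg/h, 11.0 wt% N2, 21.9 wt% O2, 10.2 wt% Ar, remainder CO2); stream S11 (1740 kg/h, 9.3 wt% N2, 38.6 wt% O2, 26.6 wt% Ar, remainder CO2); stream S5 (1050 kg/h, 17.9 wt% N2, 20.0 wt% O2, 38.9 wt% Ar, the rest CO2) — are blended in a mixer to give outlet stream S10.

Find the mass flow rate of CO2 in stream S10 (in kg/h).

CO2 out = CO2 in = 2080×0.569 + 1740×0.255 + 1050×0.232 = 1870.8 kg/h.

1871 kg/h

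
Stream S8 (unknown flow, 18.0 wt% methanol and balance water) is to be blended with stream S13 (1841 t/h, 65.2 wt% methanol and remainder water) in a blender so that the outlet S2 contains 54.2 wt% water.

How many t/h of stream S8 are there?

1285 t/h

Let S8 be the unknown flow. Total out = 1841 + S8.
water balance: 640.67 + 0.820·S8 = 0.542·(1841 + S8)
(0.820 − 0.542)·S8 = 0.542×1841 − 640.67 = 357.15
S8 = 357.15 / 0.278 = 1284.7 t/h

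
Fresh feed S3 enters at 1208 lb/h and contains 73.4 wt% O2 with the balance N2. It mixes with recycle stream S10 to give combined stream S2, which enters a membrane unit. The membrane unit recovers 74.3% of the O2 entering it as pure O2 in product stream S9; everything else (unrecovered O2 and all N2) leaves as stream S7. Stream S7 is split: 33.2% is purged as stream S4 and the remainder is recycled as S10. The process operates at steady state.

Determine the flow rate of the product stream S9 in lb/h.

O2 in S2: m_A = 1208×0.734 + (1−0.332)·(1−0.743)·m_A, so m_A = 886.67/0.8283 = 1070.4 lb/h.
Product S9 = 0.743×1070.4 = 795.34 lb/h.

795.3 lb/h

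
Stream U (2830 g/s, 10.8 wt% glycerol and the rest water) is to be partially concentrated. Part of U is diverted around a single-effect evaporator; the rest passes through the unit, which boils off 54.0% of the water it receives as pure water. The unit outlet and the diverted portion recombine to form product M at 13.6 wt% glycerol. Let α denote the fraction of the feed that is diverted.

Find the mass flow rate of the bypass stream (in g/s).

All 2830×0.108 = 305.64 g/s of glycerol reaches M, so M = 305.64/0.136 = 2247.4 g/s and vapour = 582.65 g/s.
The evaporator receives (1−α)·2830 of feed at 0.892 water and removes 0.540 of that water:
0.540×0.892×(1−α)×2830 = 582.65
(1−α) = 582.65/1363.2 = 0.4274;  α = 0.5726.
Bypass flow = 0.5726×2830 = 1620.4 g/s.

1620 g/s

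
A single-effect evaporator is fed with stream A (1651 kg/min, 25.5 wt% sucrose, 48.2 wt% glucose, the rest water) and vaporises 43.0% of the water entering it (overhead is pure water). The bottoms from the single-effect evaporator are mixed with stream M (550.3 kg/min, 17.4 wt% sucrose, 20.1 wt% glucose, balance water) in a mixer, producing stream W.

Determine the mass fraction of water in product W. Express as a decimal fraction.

0.294

Vapour removed = 0.430×0.263×1651 = 186.71 kg/min; concentrate = 1464.3 kg/min.
water reaching the mixer = 247.5 (from concentrate) + 550.3×0.625 = 591.44 kg/min.
Product flow = 1464.3 + 550.3 = 2014.6 kg/min; water fraction = 0.294.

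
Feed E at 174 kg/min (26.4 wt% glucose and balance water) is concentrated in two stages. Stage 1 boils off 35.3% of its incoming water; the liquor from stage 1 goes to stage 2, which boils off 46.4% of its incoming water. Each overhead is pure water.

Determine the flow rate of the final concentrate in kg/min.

water in feed = 174×0.736 = 128.06 kg/min.
After stage 1: water left = (1−0.353)×128.06 = 82.857; stream total = 128.79 kg/min.
After stage 2: water left = (1−0.464)×82.857 = 44.412; final concentrate = 90.348 kg/min.

90.35 kg/min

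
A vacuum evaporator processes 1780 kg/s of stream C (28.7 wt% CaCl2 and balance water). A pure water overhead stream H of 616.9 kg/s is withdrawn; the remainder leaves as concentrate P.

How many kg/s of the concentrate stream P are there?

1163 kg/s

Concentrate = 1780 − 616.9 = 1163.1 kg/s.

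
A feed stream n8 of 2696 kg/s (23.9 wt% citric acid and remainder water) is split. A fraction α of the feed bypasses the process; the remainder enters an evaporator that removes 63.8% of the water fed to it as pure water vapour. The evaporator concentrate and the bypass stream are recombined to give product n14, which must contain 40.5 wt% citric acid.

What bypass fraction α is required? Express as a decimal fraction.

All 2696×0.239 = 644.34 kg/s of citric acid reaches n14, so n14 = 644.34/0.405 = 1591 kg/s and vapour = 1105 kg/s.
The evaporator receives (1−α)·2696 of feed at 0.761 water and removes 0.638 of that water:
0.638×0.761×(1−α)×2696 = 1105
(1−α) = 1105/1309 = 0.8442;  α = 0.1558.

0.156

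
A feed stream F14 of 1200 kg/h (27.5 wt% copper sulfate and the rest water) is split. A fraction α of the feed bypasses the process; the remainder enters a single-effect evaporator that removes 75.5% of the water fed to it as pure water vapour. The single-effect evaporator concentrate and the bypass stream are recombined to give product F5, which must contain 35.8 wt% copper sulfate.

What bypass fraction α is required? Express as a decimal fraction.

0.576

All 1200×0.275 = 330 kg/h of copper sulfate reaches F5, so F5 = 330/0.358 = 921.79 kg/h and vapour = 278.21 kg/h.
The evaporator receives (1−α)·1200 of feed at 0.725 water and removes 0.755 of that water:
0.755×0.725×(1−α)×1200 = 278.21
(1−α) = 278.21/656.85 = 0.4236;  α = 0.5764.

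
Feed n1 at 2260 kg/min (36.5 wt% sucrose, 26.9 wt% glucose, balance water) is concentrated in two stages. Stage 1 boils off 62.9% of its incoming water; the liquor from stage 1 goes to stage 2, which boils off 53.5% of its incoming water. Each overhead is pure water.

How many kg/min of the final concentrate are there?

1576 kg/min

water in feed = 2260×0.366 = 827.16 kg/min.
After stage 1: water left = (1−0.629)×827.16 = 306.88; stream total = 1739.7 kg/min.
After stage 2: water left = (1−0.535)×306.88 = 142.7; final concentrate = 1575.5 kg/min.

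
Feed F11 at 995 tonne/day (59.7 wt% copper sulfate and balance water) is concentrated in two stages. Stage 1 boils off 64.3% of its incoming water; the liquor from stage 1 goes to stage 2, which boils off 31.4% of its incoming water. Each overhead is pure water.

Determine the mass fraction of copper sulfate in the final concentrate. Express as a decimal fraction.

0.858

water in feed = 995×0.403 = 400.99 tonne/day.
After stage 1: water left = (1−0.643)×400.99 = 143.15; stream total = 737.17 tonne/day.
After stage 2: water left = (1−0.314)×143.15 = 98.202; final concentrate = 692.22 tonne/day.
copper sulfate fraction = 594.01/692.22 = 0.858.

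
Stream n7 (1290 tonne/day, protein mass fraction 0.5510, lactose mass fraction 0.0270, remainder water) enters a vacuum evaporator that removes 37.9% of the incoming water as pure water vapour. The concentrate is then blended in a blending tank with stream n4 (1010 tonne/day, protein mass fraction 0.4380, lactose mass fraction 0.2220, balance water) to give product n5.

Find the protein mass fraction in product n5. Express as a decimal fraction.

Vapour removed = 0.379×0.422×1290 = 206.32 tonne/day; concentrate = 1083.7 tonne/day.
protein reaching the mixer = 710.79 (from concentrate) + 1010×0.438 = 1153.2 tonne/day.
Product flow = 1083.7 + 1010 = 2093.7 tonne/day; protein fraction = 0.5508.

0.5508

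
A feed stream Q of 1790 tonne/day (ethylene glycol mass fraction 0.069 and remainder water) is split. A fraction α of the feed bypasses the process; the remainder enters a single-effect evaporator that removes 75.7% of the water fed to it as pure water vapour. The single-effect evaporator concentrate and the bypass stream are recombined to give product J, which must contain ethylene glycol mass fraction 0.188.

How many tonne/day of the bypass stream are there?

182.3 tonne/day

All 1790×0.069 = 123.51 tonne/day of ethylene glycol reaches J, so J = 123.51/0.188 = 656.97 tonne/day and vapour = 1133 tonne/day.
The evaporator receives (1−α)·1790 of feed at 0.931 water and removes 0.757 of that water:
0.757×0.931×(1−α)×1790 = 1133
(1−α) = 1133/1261.5 = 0.8981;  α = 0.1019.
Bypass flow = 0.1019×1790 = 182.33 tonne/day.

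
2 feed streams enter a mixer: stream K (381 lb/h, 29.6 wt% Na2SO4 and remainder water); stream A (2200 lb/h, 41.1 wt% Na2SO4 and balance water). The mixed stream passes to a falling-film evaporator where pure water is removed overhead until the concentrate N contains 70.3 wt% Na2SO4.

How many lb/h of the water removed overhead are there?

Na2SO4 entering = 381×0.296 + 2200×0.411 = 1017 lb/h.
All Na2SO4 reports to N, so N = 1017/0.703 = 1446.6 lb/h.
Total feed = 2581 lb/h; overhead = 2581 − 1446.6 = 1134.4 lb/h.

1134 lb/h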